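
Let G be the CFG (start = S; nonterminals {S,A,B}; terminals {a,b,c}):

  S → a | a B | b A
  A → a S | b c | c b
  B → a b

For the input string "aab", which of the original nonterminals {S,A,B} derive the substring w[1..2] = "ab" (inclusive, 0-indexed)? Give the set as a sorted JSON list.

CNF form of G:
  S -> T0 B | T1 A | a
  A -> T0 S | T1 T2 | T2 T1
  B -> T0 T1
  T0 -> a
  T1 -> b
  T2 -> c

CYK fill — only the sub-triangle for w[1..2]:
  [1..1]={S,T0}  "a"  orig:{S}
  [2..2]={T1}  "b"  orig:{}
  [1..2]={B}  "ab"

Original NTs in T[1,2] deriving "ab": ["B"]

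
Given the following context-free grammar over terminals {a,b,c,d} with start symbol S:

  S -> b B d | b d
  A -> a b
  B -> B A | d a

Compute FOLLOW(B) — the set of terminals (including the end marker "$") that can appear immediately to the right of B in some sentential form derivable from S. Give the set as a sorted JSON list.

FIRST sets, iterate to fixpoint:
iter 1:
  A via A→a b: +{a}
  B via B→d a: +{d}
  S via S→b B d: +{b}
  FIRST[S]={b}  FIRST[A]={a}  FIRST[B]={d}
iter 2: (stable)
  FIRST[S]={b}  FIRST[A]={a}  FIRST[B]={d}

FOLLOW iteration:
FOLLOW(S) := {$}
iter 1:
  B→B A: FOLLOW(B) ⊇ FIRST(A) = {a}; new: +{a}
  B→B A: FOLLOW(A) ⊇ FOLLOW(B) ⊇ {a}; new: +{a}
  S→b B d: FOLLOW(B) ⊇ FIRST(d) = {d}; new: +{d}
  FOLLOW[S]={$}  FOLLOW[A]={a}  FOLLOW[B]={a,d}
iter 2:
  B→B A: FOLLOW(A) ⊇ FOLLOW(B) ⊇ {a,d}; new: +{d}
  FOLLOW[S]={$}  FOLLOW[A]={a,d}  FOLLOW[B]={a,d}
iter 3: (no change)
  FOLLOW[S]={$}  FOLLOW[A]={a,d}  FOLLOW[B]={a,d}

FOLLOW(B) = ["a", "d"]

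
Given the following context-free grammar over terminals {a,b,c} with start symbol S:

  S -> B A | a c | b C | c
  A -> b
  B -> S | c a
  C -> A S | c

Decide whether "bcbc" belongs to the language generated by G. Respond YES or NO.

Convert to CNF:
  S -> B A | T0 T1 | T2 C | c
  A -> b
  B -> B A | T0 T1 | T1 T0 | T2 C | c
  C -> A S | c
  T0 -> a
  T1 -> c
  T2 -> b

CYK table (by increasing span):
  [0..0]={A,T2}  "b"  orig:{A}
  [1..1]={B,C,S,T1}  "c"  orig:{B,C,S}
  [2..2]={A,T2}  "b"  orig:{A}
  [3..3]={B,C,S,T1}  "c"  orig:{B,C,S}
  [0..1]={B,C,S}  "bc"
  [1..2]={B,S}  "cb"
  [2..3]={B,C,S}  "bc"
  [0..2]={B,C,S}  "bcb"
  [1..3]=∅  "cbc"
  [0..3]=∅  "bcbc"

S ∉ T[0,3] ⇒ NO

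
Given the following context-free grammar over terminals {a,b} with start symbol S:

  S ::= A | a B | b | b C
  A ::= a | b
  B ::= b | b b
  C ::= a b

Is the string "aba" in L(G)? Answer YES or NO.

Convert to CNF:
  S -> T0 C | T1 B | a | b
  A -> a | b
  B -> T0 T0 | b
  C -> T1 T0
  T0 -> b
  T1 -> a

Fill CYK table bottom-up:
  cell(0,0) a: {A,S,T1}  orig:{A,S}
  cell(1,1) b: {A,B,S,T0}  orig:{A,B,S}
  cell(2,2) a: {A,S,T1}  orig:{A,S}
  cell(0,1) ab: {C,S}
  cell(1,2) ba: ∅
  cell(0,2) aba: ∅

S ∉ T[0,2] ⇒ NO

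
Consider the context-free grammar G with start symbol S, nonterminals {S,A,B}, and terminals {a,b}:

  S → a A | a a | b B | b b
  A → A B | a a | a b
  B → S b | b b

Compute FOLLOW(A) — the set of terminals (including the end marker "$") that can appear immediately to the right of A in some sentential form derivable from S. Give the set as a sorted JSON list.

Compute FIRST by fixpoint:
round 1:
  A via A→a a: +{a}
  B via B→b b: +{b}
  S via S→a A: +{a}
  S via S→b B: +{b}
  S: {a,b}  A: {a}  B: {b}
round 2:
  B via B→S b: +{a}
  S: {a,b}  A: {a}  B: {a,b}
round 3: done
  S: {a,b}  A: {a}  B: {a,b}

FOLLOW iteration:
FOLLOW(S) := {$}
iter 1:
  A→A B: FOLLOW(A) ⊇ FIRST(B) = {a,b}; new: +{a,b}
  A→A B: FOLLOW(B) ⊇ FOLLOW(A) ⊇ {a,b}; new: +{a,b}
  B→S b: FOLLOW(S) ⊇ FIRST(b) = {b}; new: +{b}
  S→a A: FOLLOW(A) ⊇ FOLLOW(S) ⊇ {$,b}; new: +{$}
  S→b B: FOLLOW(B) ⊇ FOLLOW(S) ⊇ {$,b}; new: +{$}
  S: {$,b}  A: {$,a,b}  B: {$,a,b}
iter 2: (no change)
  S: {$,b}  A: {$,a,b}  B: {$,a,b}

FOLLOW(A) = ["$", "a", "b"]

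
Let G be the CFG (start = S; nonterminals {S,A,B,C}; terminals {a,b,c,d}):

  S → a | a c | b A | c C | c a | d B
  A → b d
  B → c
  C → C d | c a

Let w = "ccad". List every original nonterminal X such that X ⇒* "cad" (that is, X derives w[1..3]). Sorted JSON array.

CNF form of G:
  S -> T0 A | T1 B | T2 C | T2 T3 | T3 T2 | a
  A -> T0 T1
  B -> c
  C -> C T1 | T2 T3
  T0 -> b
  T1 -> d
  T2 -> c
  T3 -> a

Fill CYK table bottom-up, restricted to cells inside w[1..3]:
  cell(1,1) c: {B,T2}  orig:{B}
  cell(2,2) a: {S,T3}  orig:{S}
  cell(3,3) d: {T1}  orig:{}
  cell(1,2) ca: {C,S}
  cell(2,3) ad: ∅
  cell(1,3) cad: {C}

Original NTs in T[1,3] deriving "cad": ["C"]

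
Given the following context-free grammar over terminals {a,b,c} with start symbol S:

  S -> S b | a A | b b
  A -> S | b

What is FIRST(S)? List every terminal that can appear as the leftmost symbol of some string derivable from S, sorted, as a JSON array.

FIRST iteration:
[1]
  A via A→b: +{b}
  S via S→a A: +{a}
  S via S→b b: +{b}
  S: {a,b}  A: {b}
[2]
  A via A→S: +{a}
  S: {a,b}  A: {a,b}
[3] done
  S: {a,b}  A: {a,b}

FIRST(S) = ["a", "b"]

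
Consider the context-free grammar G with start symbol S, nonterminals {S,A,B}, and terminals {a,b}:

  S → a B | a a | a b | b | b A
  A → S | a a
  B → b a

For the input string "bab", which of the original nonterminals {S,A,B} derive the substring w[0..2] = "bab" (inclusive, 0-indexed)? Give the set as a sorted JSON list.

Convert to CNF:
  S -> T0 B | T0 T0 | T0 T1 | T1 A | b
  A -> T0 B | T0 T0 | T0 T1 | T1 A | b
  B -> T1 T0
  T0 -> a
  T1 -> b

Fill CYK table bottom-up (cells [i..j] with 0 ≤ i ≤ j ≤ 2 only):
  [0..0]={A,S,T1}  "b"  orig:{A,S}
  [1..1]={T0}  "a"  orig:{}
  [2..2]={A,S,T1}  "b"  orig:{A,S}
  [0..1]={B}  "ba"
  [1..2]={A,S}  "ab"
  [0..2]={A,S}  "bab"

Original NTs in T[0,2] deriving "bab": ["A", "S"]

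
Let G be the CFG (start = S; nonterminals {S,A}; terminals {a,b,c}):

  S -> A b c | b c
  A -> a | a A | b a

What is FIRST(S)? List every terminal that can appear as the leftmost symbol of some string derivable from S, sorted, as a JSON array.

FIRST iteration:
iter 1:
  A via A→a: +{a}
  A via A→b a: +{b}
  S via S→A b c: +{a,b}
  S: {a,b}  A: {a,b}
iter 2: — fixpoint
  S: {a,b}  A: {a,b}

FIRST(S) = ["a", "b"]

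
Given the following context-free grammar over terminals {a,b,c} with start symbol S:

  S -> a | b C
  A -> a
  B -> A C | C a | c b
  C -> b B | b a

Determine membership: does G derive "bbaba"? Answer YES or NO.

CNF form of G:
  S -> T2 C | a
  A -> a
  B -> A C | C T0 | T1 T2
  C -> T2 B | T2 T0
  T0 -> a
  T1 -> c
  T2 -> b

Fill CYK table bottom-up:
  [0..0]={T2}  "b"  orig:{}
  [1..1]={T2}  "b"  orig:{}
  [2..2]={A,S,T0}  "a"  orig:{A,S}
  [3..3]={T2}  "b"  orig:{}
  [4..4]={A,S,T0}  "a"  orig:{A,S}
  [0..1]=∅  "bb"
  [1..2]={C}  "ba"
  [2..3]=∅  "ab"
  [3..4]={C}  "ba"
  [0..2]={S}  "bba"
  [1..3]=∅  "bab"
  [2..4]={B}  "aba"
  [0..3]=∅  "bbab"
  [1..4]={C}  "baba"
  [0..4]={S}  "bbaba"

S ∈ T[0,4] ⇒ YES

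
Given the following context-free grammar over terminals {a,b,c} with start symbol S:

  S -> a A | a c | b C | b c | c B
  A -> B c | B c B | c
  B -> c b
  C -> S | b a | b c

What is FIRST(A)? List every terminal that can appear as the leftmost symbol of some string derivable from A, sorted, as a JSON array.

FIRST sets, iterate to fixpoint:
[1]
  A via A→c: +{c}
  B via B→c b: +{c}
  C via C→b a: +{b}
  S via S→a A: +{a}
  S via S→b C: +{b}
  S via S→c B: +{c}
  FIRST(S)={a,b,c}  FIRST(A)={c}  FIRST(B)={c}  FIRST(C)={b}
[2]
  C via C→S: +{a,c}
  FIRST(S)={a,b,c}  FIRST(A)={c}  FIRST(B)={c}  FIRST(C)={a,b,c}
[3] — fixpoint
  FIRST(S)={a,b,c}  FIRST(A)={c}  FIRST(B)={c}  FIRST(C)={a,b,c}

FIRST(A) = ["c"]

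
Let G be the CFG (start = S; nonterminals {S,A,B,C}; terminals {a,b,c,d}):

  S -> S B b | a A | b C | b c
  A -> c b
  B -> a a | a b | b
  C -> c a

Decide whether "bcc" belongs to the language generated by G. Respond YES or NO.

CNF form of G:
  S -> S X3 | T1 C | T1 T0 | T2 A
  A -> T0 T1
  B -> T2 T1 | T2 T2 | b
  C -> T0 T2
  T0 -> c
  T1 -> b
  T2 -> a
  X3 -> B T1

Fill CYK table bottom-up:
  T[0,0] 'b' = {B,T1}  orig:{B}
  T[1,1] 'c' = {T0}  orig:{}
  T[2,2] 'c' = {T0}  orig:{}
  T[0,1] 'bc' = {S}
  T[1,2] 'cc' = ∅
  T[0,2] 'bcc' = ∅

S ∉ T[0,2] ⇒ NO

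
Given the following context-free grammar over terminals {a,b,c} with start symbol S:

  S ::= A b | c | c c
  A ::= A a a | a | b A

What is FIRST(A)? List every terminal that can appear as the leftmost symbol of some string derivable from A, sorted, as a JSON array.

Compute FIRST by fixpoint:
iter 1:
  A via A→a: +{a}
  A via A→b A: +{b}
  S via S→A b: +{a,b}
  S via S→c: +{c}
  FIRST(S)={a,b,c}  FIRST(A)={a,b}
iter 2: — fixpoint
  FIRST(S)={a,b,c}  FIRST(A)={a,b}

FIRST(A) = ["a", "b"]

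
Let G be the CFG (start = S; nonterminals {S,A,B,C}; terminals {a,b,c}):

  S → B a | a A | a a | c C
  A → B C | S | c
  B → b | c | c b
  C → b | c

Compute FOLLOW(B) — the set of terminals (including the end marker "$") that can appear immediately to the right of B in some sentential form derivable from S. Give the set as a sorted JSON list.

FIRST sets, iterate to fixpoint:
iter 1:
  A via A→c: +{c}
  B via B→b: +{b}
  B via B→c: +{c}
  C via C→b: +{b}
  C via C→c: +{c}
  S via S→B a: +{b,c}
  S via S→a A: +{a}
  FIRST(S)={a,b,c}  FIRST(A)={c}  FIRST(B)={b,c}  FIRST(C)={b,c}
iter 2:
  A via A→B C: +{b}
  A via A→S: +{a}
  FIRST(S)={a,b,c}  FIRST(A)={a,b,c}  FIRST(B)={b,c}  FIRST(C)={b,c}
iter 3: done
  FIRST(S)={a,b,c}  FIRST(A)={a,b,c}  FIRST(B)={b,c}  FIRST(C)={b,c}

Compute FOLLOW by fixpoint:
FOLLOW(S) := {$}
pass 1:
  A→B C: FOLLOW(B) ⊇ FIRST(C) = {b,c}; new: +{b,c}
  S→B a: FOLLOW(B) ⊇ FIRST(a) = {a}; new: +{a}
  S→a A: FOLLOW(A) ⊇ FOLLOW(S) ⊇ {$}; new: +{$}
  S→c C: FOLLOW(C) ⊇ FOLLOW(S) ⊇ {$}; new: +{$}
  FOLLOW(S)={$}  FOLLOW(A)={$}  FOLLOW(B)={a,b,c}  FOLLOW(C)={$}
pass 2: — fixpoint
  FOLLOW(S)={$}  FOLLOW(A)={$}  FOLLOW(B)={a,b,c}  FOLLOW(C)={$}

FOLLOW(B) = ["a", "b", "c"]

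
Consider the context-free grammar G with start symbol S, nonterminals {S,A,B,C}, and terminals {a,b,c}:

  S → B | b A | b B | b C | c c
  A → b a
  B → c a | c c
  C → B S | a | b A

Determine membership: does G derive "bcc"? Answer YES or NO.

CNF form of G:
  S -> T0 A | T0 B | T0 C | T2 T1 | T2 T2
  A -> T0 T1
  B -> T2 T1 | T2 T2
  C -> B S | T0 A | a
  T0 -> b
  T1 -> a
  T2 -> c

Fill CYK table bottom-up:
  cell(0,0) b: {T0}  orig:{}
  cell(1,1) c: {T2}  orig:{}
  cell(2,2) c: {T2}  orig:{}
  cell(0,1) bc: ∅
  cell(1,2) cc: {B,S}
  cell(0,2) bcc: {S}

S ∈ T[0,2] ⇒ YES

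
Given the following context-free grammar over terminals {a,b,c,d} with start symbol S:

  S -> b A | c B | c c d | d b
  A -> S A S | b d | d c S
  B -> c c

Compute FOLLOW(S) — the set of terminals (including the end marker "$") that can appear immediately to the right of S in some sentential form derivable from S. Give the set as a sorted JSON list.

Compute FIRST by fixpoint:
iter 1:
  A via A→b d: +{b}
  A via A→d c S: +{d}
  B via B→c c: +{c}
  S via S→b A: +{b}
  S via S→c B: +{c}
  S via S→d b: +{d}
  FIRST(S)={b,c,d}  FIRST(A)={b,d}  FIRST(B)={c}
iter 2:
  A via A→S A S: +{c}
  FIRST(S)={b,c,d}  FIRST(A)={b,c,d}  FIRST(B)={c}
iter 3: done
  FIRST(S)={b,c,d}  FIRST(A)={b,c,d}  FIRST(B)={c}

FOLLOW iteration:
initialize: $ ∈ FOLLOW(S)
[1]
  A→S A S: FOLLOW(S) ⊇ FIRST(A) = {b,c,d}; new: +{b,c,d}
  A→S A S: FOLLOW(A) ⊇ FIRST(S) = {b,c,d}; new: +{b,c,d}
  S→b A: FOLLOW(A) ⊇ FOLLOW(S) ⊇ {$,b,c,d}; new: +{$}
  S→c B: FOLLOW(B) ⊇ FOLLOW(S) ⊇ {$,b,c,d}; new: +{$,b,c,d}
  S: {$,b,c,d}  A: {$,b,c,d}  B: {$,b,c,d}
[2] done
  S: {$,b,c,d}  A: {$,b,c,d}  B: {$,b,c,d}

FOLLOW(S) = ["$", "b", "c", "d"]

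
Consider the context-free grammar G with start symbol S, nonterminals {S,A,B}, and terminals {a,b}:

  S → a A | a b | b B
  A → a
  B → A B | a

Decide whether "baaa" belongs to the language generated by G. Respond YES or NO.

CNF form of G:
  S -> T0 A | T0 T1 | T1 B
  A -> a
  B -> A B | a
  T0 -> a
  T1 -> b

CYK fill:
  [0..0]={T1}  "b"  orig:{}
  [1..1]={A,B,T0}  "a"  orig:{A,B}
  [2..2]={A,B,T0}  "a"  orig:{A,B}
  [3..3]={A,B,T0}  "a"  orig:{A,B}
  [0..1]={S}  "ba"
  [1..2]={B,S}  "aa"
  [2..3]={B,S}  "aa"
  [0..2]={S}  "baa"
  [1..3]={B}  "aaa"
  [0..3]={S}  "baaa"

S ∈ T[0,3] ⇒ YES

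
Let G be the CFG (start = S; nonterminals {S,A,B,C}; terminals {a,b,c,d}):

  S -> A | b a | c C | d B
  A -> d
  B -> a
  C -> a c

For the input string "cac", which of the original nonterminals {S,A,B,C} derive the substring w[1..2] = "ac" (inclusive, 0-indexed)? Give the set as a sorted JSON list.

CNF form of G:
  S -> T1 C | T2 T0 | T3 B | d
  A -> d
  B -> a
  C -> T0 T1
  T0 -> a
  T1 -> c
  T2 -> b
  T3 -> d

CYK fill — only the sub-triangle for w[1..2]:
  cell(1,1) a: {B,T0}  orig:{B}
  cell(2,2) c: {T1}  orig:{}
  cell(1,2) ac: {C}

Original NTs in T[1,2] deriving "ac": ["C"]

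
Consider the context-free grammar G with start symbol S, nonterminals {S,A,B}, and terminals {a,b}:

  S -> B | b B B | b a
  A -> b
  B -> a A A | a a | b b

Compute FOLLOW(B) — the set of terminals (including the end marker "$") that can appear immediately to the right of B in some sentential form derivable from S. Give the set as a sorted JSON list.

Compute FIRST by fixpoint:
iter 1:
  A via A→b: +{b}
  B via B→a A A: +{a}
  B via B→b b: +{b}
  S via S→B: +{a,b}
  S: {a,b}  A: {b}  B: {a,b}
iter 2: — fixpoint
  S: {a,b}  A: {b}  B: {a,b}

FOLLOW iteration:
initialize: $ ∈ FOLLOW(S)
pass 1:
  B→a A A: FOLLOW(A) ⊇ FIRST(A) = {b}; new: +{b}
  S→B: FOLLOW(B) ⊇ FOLLOW(S) ⊇ {$}; new: +{$}
  S→b B B: FOLLOW(B) ⊇ FIRST(B) = {a,b}; new: +{a,b}
  S: {$}  A: {b}  B: {$,a,b}
pass 2:
  B→a A A: FOLLOW(A) ⊇ FOLLOW(B) ⊇ {$,a,b}; new: +{$,a}
  S: {$}  A: {$,a,b}  B: {$,a,b}
pass 3: done
  S: {$}  A: {$,a,b}  B: {$,a,b}

FOLLOW(B) = ["$", "a", "b"]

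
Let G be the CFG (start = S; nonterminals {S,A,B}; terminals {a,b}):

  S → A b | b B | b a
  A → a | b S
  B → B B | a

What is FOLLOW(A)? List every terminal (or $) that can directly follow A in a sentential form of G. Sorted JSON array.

Compute FIRST by fixpoint:
round 1:
  A via A→a: +{a}
  A via A→b S: +{b}
  B via B→a: +{a}
  S via S→A b: +{a,b}
  FIRST[S]={a,b}  FIRST[A]={a,b}  FIRST[B]={a}
round 2: — fixpoint
  FIRST[S]={a,b}  FIRST[A]={a,b}  FIRST[B]={a}

FOLLOW iteration:
initialize: $ ∈ FOLLOW(S)
pass 1:
  B→B B: FOLLOW(B) ⊇ FIRST(B) = {a}; new: +{a}
  S→A b: FOLLOW(A) ⊇ FIRST(b) = {b}; new: +{b}
  S→b B: FOLLOW(B) ⊇ FOLLOW(S) ⊇ {$}; new: +{$}
  S: {$}  A: {b}  B: {$,a}
pass 2:
  A→b S: FOLLOW(S) ⊇ FOLLOW(A) ⊇ {b}; new: +{b}
  S→b B: FOLLOW(B) ⊇ FOLLOW(S) ⊇ {$,b}; new: +{b}
  S: {$,b}  A: {b}  B: {$,a,b}
pass 3: — fixpoint
  S: {$,b}  A: {b}  B: {$,a,b}

FOLLOW(A) = ["b"]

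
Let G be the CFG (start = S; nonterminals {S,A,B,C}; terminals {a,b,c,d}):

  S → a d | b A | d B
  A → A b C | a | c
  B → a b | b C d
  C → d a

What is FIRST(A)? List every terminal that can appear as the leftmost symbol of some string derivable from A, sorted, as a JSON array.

Compute FIRST by fixpoint:
round 1:
  A via A→a: +{a}
  A via A→c: +{c}
  B via B→a b: +{a}
  B via B→b C d: +{b}
  C via C→d a: +{d}
  S via S→a d: +{a}
  S via S→b A: +{b}
  S via S→d B: +{d}
  FIRST[S]={a,b,d}  FIRST[A]={a,c}  FIRST[B]={a,b}  FIRST[C]={d}
round 2: (stable)
  FIRST[S]={a,b,d}  FIRST[A]={a,c}  FIRST[B]={a,b}  FIRST[C]={d}

FIRST(A) = ["a", "c"]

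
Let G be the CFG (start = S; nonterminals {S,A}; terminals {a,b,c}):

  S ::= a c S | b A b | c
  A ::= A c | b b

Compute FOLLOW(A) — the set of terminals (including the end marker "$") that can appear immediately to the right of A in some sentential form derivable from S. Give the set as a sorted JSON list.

FIRST sets, iterate to fixpoint:
pass 1:
  A via A→b b: +{b}
  S via S→a c S: +{a}
  S via S→b A b: +{b}
  S via S→c: +{c}
  FIRST[S]={a,b,c}  FIRST[A]={b}
pass 2: (stable)
  FIRST[S]={a,b,c}  FIRST[A]={b}

FOLLOW sets:
initialize: $ ∈ FOLLOW(S)
iter 1:
  A→A c: FOLLOW(A) ⊇ FIRST(c) = {c}; new: +{c}
  S→b A b: FOLLOW(A) ⊇ FIRST(b) = {b}; new: +{b}
  FOLLOW(S)={$}  FOLLOW(A)={b,c}
iter 2: (no change)
  FOLLOW(S)={$}  FOLLOW(A)={b,c}

FOLLOW(A) = ["b", "c"]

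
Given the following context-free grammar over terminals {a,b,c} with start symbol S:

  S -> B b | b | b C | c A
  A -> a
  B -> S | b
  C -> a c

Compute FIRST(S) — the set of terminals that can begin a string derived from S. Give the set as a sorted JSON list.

FIRST sets, iterate to fixpoint:
[1]
  A via A→a: +{a}
  B via B→b: +{b}
  C via C→a c: +{a}
  S via S→B b: +{b}
  S via S→c A: +{c}
  FIRST(S)={b,c}  FIRST(A)={a}  FIRST(B)={b}  FIRST(C)={a}
[2]
  B via B→S: +{c}
  FIRST(S)={b,c}  FIRST(A)={a}  FIRST(B)={b,c}  FIRST(C)={a}
[3] done
  FIRST(S)={b,c}  FIRST(A)={a}  FIRST(B)={b,c}  FIRST(C)={a}

FIRST(S) = ["b", "c"]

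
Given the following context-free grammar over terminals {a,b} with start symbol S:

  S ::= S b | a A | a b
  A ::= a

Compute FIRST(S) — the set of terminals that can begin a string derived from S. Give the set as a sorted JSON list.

Compute FIRST by fixpoint:
iter 1:
  A via A→a: +{a}
  S via S→a A: +{a}
  FIRST(S)={a}  FIRST(A)={a}
iter 2: — fixpoint
  FIRST(S)={a}  FIRST(A)={a}

FIRST(S) = ["a"]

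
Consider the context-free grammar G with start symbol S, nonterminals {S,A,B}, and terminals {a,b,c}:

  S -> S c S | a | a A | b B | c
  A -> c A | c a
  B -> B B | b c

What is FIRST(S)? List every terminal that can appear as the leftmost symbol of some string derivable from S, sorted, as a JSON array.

Compute FIRST by fixpoint:
round 1:
  A via A→c A: +{c}
  B via B→b c: +{b}
  S via S→a: +{a}
  S via S→b B: +{b}
  S via S→c: +{c}
  S: {a,b,c}  A: {c}  B: {b}
round 2: (no change)
  S: {a,b,c}  A: {c}  B: {b}

FIRST(S) = ["a", "b", "c"]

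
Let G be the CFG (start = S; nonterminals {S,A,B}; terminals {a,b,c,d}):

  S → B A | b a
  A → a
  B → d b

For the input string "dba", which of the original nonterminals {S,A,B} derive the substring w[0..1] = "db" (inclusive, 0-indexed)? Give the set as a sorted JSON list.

Convert to CNF:
  S -> B A | T1 T2
  A -> a
  B -> T0 T1
  T0 -> d
  T1 -> b
  T2 -> a

CYK table (by increasing span) (cells [i..j] with 0 ≤ i ≤ j ≤ 1 only):
  [0..0]={T0}  "d"  orig:{}
  [1..1]={T1}  "b"  orig:{}
  [0..1]={B}  "db"

Original NTs in T[0,1] deriving "db": ["B"]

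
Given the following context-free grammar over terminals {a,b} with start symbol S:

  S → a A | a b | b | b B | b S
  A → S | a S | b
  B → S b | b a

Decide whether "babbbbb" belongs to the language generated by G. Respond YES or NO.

Convert to CNF:
  S -> T0 A | T0 T1 | T1 B | T1 S | b
  A -> T0 A | T0 S | T0 T1 | T1 B | T1 S | b
  B -> S T1 | T1 T0
  T0 -> a
  T1 -> b

CYK table (by increasing span):
  T[0,0] 'b' = {A,S,T1}  orig:{A,S}
  T[1,1] 'a' = {T0}  orig:{}
  T[2,2] 'b' = {A,S,T1}  orig:{A,S}
  T[3,3] 'b' = {A,S,T1}  orig:{A,S}
  T[4,4] 'b' = {A,S,T1}  orig:{A,S}
  T[5,5] 'b' = {A,S,T1}  orig:{A,S}
  T[6,6] 'b' = {A,S,T1}  orig:{A,S}
  T[0,1] 'ba' = {B}
  T[1,2] 'ab' = {A,S}
  T[2,3] 'bb' = {A,B,S}
  T[3,4] 'bb' = {A,B,S}
  T[4,5] 'bb' = {A,B,S}
  T[5,6] 'bb' = {A,B,S}
  T[0,2] 'bab' = {A,S}
  T[1,3] 'abb' = {A,B,S}
  T[2,4] 'bbb' = {A,B,S}
  T[3,5] 'bbb' = {A,B,S}
  T[4,6] 'bbb' = {A,B,S}
  T[0,3] 'babb' = {A,B,S}
  T[1,4] 'abbb' = {A,B,S}
  T[2,5] 'bbbb' = {A,B,S}
  T[3,6] 'bbbb' = {A,B,S}
  T[0,4] 'babbb' = {A,B,S}
  T[1,5] 'abbbb' = {A,B,S}
  T[2,6] 'bbbbb' = {A,B,S}
  T[0,5] 'babbbb' = {A,B,S}
  T[1,6] 'abbbbb' = {A,B,S}
  T[0,6] 'babbbbb' = {A,B,S}

S ∈ T[0,6] ⇒ YES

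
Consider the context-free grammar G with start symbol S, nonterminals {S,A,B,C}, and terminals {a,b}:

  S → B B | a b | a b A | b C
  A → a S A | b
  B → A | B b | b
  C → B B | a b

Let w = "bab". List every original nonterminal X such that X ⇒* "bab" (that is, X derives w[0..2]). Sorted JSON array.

CNF form of G:
  S -> B B | T0 T1 | T0 X4 | T1 C
  A -> T0 X2 | b
  B -> B T1 | T0 X3 | b
  C -> B B | T0 T1
  T0 -> a
  T1 -> b
  X2 -> S A
  X3 -> S A
  X4 -> T1 A

Fill CYK table bottom-up (cells [i..j] with 0 ≤ i ≤ j ≤ 2 only):
  cell(0,0) b: {A,B,T1}  orig:{A,B}
  cell(1,1) a: {T0}  orig:{}
  cell(2,2) b: {A,B,T1}  orig:{A,B}
  cell(0,1) ba: ∅
  cell(1,2) ab: {C,S}
  cell(0,2) bab: {S}

Original NTs in T[0,2] deriving "bab": ["S"]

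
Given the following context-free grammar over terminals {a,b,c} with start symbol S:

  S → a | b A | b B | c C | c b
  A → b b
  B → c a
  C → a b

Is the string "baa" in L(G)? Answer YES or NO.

CNF form of G:
  S -> T0 A | T0 B | T1 C | T1 T0 | a
  A -> T0 T0
  B -> T1 T2
  C -> T2 T0
  T0 -> b
  T1 -> c
  T2 -> a

CYK fill:
  T[0,0] 'b' = {T0}  orig:{}
  T[1,1] 'a' = {S,T2}  orig:{S}
  T[2,2] 'a' = {S,T2}  orig:{S}
  T[0,1] 'ba' = ∅
  T[1,2] 'aa' = ∅
  T[0,2] 'baa' = ∅

S ∉ T[0,2] ⇒ NO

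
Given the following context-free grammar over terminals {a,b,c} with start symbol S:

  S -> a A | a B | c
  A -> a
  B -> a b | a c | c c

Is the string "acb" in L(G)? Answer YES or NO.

CNF form of G:
  S -> T0 A | T0 B | c
  A -> a
  B -> T0 T1 | T0 T2 | T2 T2
  T0 -> a
  T1 -> b
  T2 -> c

Fill CYK table bottom-up:
  cell(0,0) a: {A,T0}  orig:{A}
  cell(1,1) c: {S,T2}  orig:{S}
  cell(2,2) b: {T1}  orig:{}
  cell(0,1) ac: {B}
  cell(1,2) cb: ∅
  cell(0,2) acb: ∅

S ∉ T[0,2] ⇒ NO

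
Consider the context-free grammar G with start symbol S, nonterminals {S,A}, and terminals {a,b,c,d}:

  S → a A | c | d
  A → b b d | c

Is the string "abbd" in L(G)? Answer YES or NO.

CNF form of G:
  S -> T2 A | c | d
  A -> T0 X3 | c
  T0 -> b
  T1 -> d
  T2 -> a
  X3 -> T0 T1

Fill CYK table bottom-up:
  cell(0,0) a: {T2}  orig:{}
  cell(1,1) b: {T0}  orig:{}
  cell(2,2) b: {T0}  orig:{}
  cell(3,3) d: {S,T1}  orig:{S}
  cell(0,1) ab: ∅
  cell(1,2) bb: ∅
  cell(2,3) bd: {X3}  orig:{}
  cell(0,2) abb: ∅
  cell(1,3) bbd: {A}
  cell(0,3) abbd: {S}

S ∈ T[0,3] ⇒ YES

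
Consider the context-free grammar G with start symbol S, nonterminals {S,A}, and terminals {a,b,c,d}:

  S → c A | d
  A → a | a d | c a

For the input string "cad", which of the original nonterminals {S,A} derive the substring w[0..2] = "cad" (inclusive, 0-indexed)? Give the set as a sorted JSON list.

Convert to CNF:
  S -> T2 A | d
  A -> T0 T1 | T2 T0 | a
  T0 -> a
  T1 -> d
  T2 -> c

CYK fill, restricted to cells inside w[0..2]:
  T[0,0] 'c' = {T2}  orig:{}
  T[1,1] 'a' = {A,T0}  orig:{A}
  T[2,2] 'd' = {S,T1}  orig:{S}
  T[0,1] 'ca' = {A,S}
  T[1,2] 'ad' = {A}
  T[0,2] 'cad' = {S}

Original NTs in T[0,2] deriving "cad": ["S"]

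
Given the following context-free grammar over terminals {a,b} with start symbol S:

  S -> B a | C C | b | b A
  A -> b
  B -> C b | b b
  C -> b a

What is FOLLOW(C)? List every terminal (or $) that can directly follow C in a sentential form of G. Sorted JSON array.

Compute FIRST by fixpoint:
round 1:
  A via A→b: +{b}
  B via B→b b: +{b}
  C via C→b a: +{b}
  S via S→B a: +{b}
  FIRST[S]={b}  FIRST[A]={b}  FIRST[B]={b}  FIRST[C]={b}
round 2: done
  FIRST[S]={b}  FIRST[A]={b}  FIRST[B]={b}  FIRST[C]={b}

FOLLOW iteration:
initialize: $ ∈ FOLLOW(S)
round 1:
  B→C b: FOLLOW(C) ⊇ FIRST(b) = {b}; new: +{b}
  S→B a: FOLLOW(B) ⊇ FIRST(a) = {a}; new: +{a}
  S→C C: FOLLOW(C) ⊇ FOLLOW(S) ⊇ {$}; new: +{$}
  S→b A: FOLLOW(A) ⊇ FOLLOW(S) ⊇ {$}; new: +{$}
  FOLLOW(S)={$}  FOLLOW(A)={$}  FOLLOW(B)={a}  FOLLOW(C)={$,b}
round 2: done
  FOLLOW(S)={$}  FOLLOW(A)={$}  FOLLOW(B)={a}  FOLLOW(C)={$,b}

FOLLOW(C) = ["$", "b"]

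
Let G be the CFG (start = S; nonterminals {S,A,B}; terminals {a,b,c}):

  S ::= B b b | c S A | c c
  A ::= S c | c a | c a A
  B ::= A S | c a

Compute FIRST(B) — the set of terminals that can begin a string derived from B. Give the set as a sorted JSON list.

FIRST iteration:
[1]
  A via A→c a: +{c}
  B via B→A S: +{c}
  S via S→B b b: +{c}
  S: {c}  A: {c}  B: {c}
[2] (no change)
  S: {c}  A: {c}  B: {c}

FIRST(B) = ["c"]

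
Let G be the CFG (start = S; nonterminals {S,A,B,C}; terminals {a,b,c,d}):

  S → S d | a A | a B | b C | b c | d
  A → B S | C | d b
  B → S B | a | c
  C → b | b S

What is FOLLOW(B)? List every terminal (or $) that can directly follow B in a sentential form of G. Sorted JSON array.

FIRST sets, iterate to fixpoint:
iter 1:
  A via A→d b: +{d}
  B via B→a: +{a}
  B via B→c: +{c}
  C via C→b: +{b}
  S via S→a A: +{a}
  S via S→b C: +{b}
  S via S→d: +{d}
  FIRST(S)={a,b,d}  FIRST(A)={d}  FIRST(B)={a,c}  FIRST(C)={b}
iter 2:
  A via A→B S: +{a,c}
  A via A→C: +{b}
  B via B→S B: +{b,d}
  FIRST(S)={a,b,d}  FIRST(A)={a,b,c,d}  FIRST(B)={a,b,c,d}  FIRST(C)={b}
iter 3: (no change)
  FIRST(S)={a,b,d}  FIRST(A)={a,b,c,d}  FIRST(B)={a,b,c,d}  FIRST(C)={b}

FOLLOW iteration:
FOLLOW(S) := {$}
iter 1:
  A→B S: FOLLOW(B) ⊇ FIRST(S) = {a,b,d}; new: +{a,b,d}
  B→S B: FOLLOW(S) ⊇ FIRST(B) = {a,b,c,d}; new: +{a,b,c,d}
  S→a A: FOLLOW(A) ⊇ FOLLOW(S) ⊇ {$,a,b,c,d}; new: +{$,a,b,c,d}
  S→a B: FOLLOW(B) ⊇ FOLLOW(S) ⊇ {$,a,b,c,d}; new: +{$,c}
  S→b C: FOLLOW(C) ⊇ FOLLOW(S) ⊇ {$,a,b,c,d}; new: +{$,a,b,c,d}
  FOLLOW[S]={$,a,b,c,d}  FOLLOW[A]={$,a,b,c,d}  FOLLOW[B]={$,a,b,c,d}  FOLLOW[C]={$,a,b,c,d}
iter 2: — fixpoint
  FOLLOW[S]={$,a,b,c,d}  FOLLOW[A]={$,a,b,c,d}  FOLLOW[B]={$,a,b,c,d}  FOLLOW[C]={$,a,b,c,d}

FOLLOW(B) = ["$", "a", "b", "c", "d"]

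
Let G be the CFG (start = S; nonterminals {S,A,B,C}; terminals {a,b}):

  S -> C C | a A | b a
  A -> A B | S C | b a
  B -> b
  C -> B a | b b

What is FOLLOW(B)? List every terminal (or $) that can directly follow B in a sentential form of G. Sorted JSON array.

FIRST iteration:
pass 1:
  A via A→b a: +{b}
  B via B→b: +{b}
  C via C→B a: +{b}
  S via S→C C: +{b}
  S via S→a A: +{a}
  FIRST[S]={a,b}  FIRST[A]={b}  FIRST[B]={b}  FIRST[C]={b}
pass 2:
  A via A→S C: +{a}
  FIRST[S]={a,b}  FIRST[A]={a,b}  FIRST[B]={b}  FIRST[C]={b}
pass 3: done
  FIRST[S]={a,b}  FIRST[A]={a,b}  FIRST[B]={b}  FIRST[C]={b}

FOLLOW iteration:
initialize: $ ∈ FOLLOW(S)
iter 1:
  A→A B: FOLLOW(A) ⊇ FIRST(B) = {b}; new: +{b}
  A→A B: FOLLOW(B) ⊇ FOLLOW(A) ⊇ {b}; new: +{b}
  A→S C: FOLLOW(S) ⊇ FIRST(C) = {b}; new: +{b}
  A→S C: FOLLOW(C) ⊇ FOLLOW(A) ⊇ {b}; new: +{b}
  C→B a: FOLLOW(B) ⊇ FIRST(a) = {a}; new: +{a}
  S→C C: FOLLOW(C) ⊇ FOLLOW(S) ⊇ {$,b}; new: +{$}
  S→a A: FOLLOW(A) ⊇ FOLLOW(S) ⊇ {$,b}; new: +{$}
  FOLLOW[S]={$,b}  FOLLOW[A]={$,b}  FOLLOW[B]={a,b}  FOLLOW[C]={$,b}
iter 2:
  A→A B: FOLLOW(B) ⊇ FOLLOW(A) ⊇ {$,b}; new: +{$}
  FOLLOW[S]={$,b}  FOLLOW[A]={$,b}  FOLLOW[B]={$,a,b}  FOLLOW[C]={$,b}
iter 3: done
  FOLLOW[S]={$,b}  FOLLOW[A]={$,b}  FOLLOW[B]={$,a,b}  FOLLOW[C]={$,b}

FOLLOW(B) = ["$", "a", "b"]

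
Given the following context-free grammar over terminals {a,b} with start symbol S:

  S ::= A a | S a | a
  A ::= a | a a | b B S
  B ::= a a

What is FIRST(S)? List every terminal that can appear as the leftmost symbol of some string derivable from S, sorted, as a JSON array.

FIRST sets, iterate to fixpoint:
pass 1:
  A via A→a: +{a}
  A via A→b B S: +{b}
  B via B→a a: +{a}
  S via S→A a: +{a,b}
  S: {a,b}  A: {a,b}  B: {a}
pass 2: (stable)
  S: {a,b}  A: {a,b}  B: {a}

FIRST(S) = ["a", "b"]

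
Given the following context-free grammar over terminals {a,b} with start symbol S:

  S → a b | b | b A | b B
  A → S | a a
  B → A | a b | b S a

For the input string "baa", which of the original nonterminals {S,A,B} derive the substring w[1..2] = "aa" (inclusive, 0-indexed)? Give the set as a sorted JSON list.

Convert to CNF:
  S -> T0 T1 | T1 A | T1 B | b
  A -> T0 T0 | T0 T1 | T1 A | T1 B | b
  B -> T0 T0 | T0 T1 | T1 A | T1 B | T1 X2 | b
  T0 -> a
  T1 -> b
  X2 -> S T0

CYK table (by increasing span), restricted to cells inside w[1..2]:
  T[1,1] 'a' = {T0}  orig:{}
  T[2,2] 'a' = {T0}  orig:{}
  T[1,2] 'aa' = {A,B}

Original NTs in T[1,2] deriving "aa": ["A", "B"]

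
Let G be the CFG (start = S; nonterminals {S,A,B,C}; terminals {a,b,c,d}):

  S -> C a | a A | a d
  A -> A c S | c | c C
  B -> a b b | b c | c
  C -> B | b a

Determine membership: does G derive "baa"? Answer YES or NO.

CNF form of G:
  S -> C T1 | T1 A | T1 T3
  A -> A X4 | T0 C | c
  B -> T1 X5 | T2 T0 | c
  C -> T1 X6 | T2 T0 | T2 T1 | c
  T0 -> c
  T1 -> a
  T2 -> b
  T3 -> d
  X4 -> T0 S
  X5 -> T2 T2
  X6 -> T2 T2

CYK table (by increasing span):
  cell(0,0) b: {T2}  orig:{}
  cell(1,1) a: {T1}  orig:{}
  cell(2,2) a: {T1}  orig:{}
  cell(0,1) ba: {C}
  cell(1,2) aa: ∅
  cell(0,2) baa: {S}

S ∈ T[0,2] ⇒ YES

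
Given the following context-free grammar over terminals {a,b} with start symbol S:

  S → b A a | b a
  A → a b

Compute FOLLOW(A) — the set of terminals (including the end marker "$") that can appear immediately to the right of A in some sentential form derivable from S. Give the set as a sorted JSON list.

FIRST sets, iterate to fixpoint:
[1]
  A via A→a b: +{a}
  S via S→b A a: +{b}
  FIRST[S]={b}  FIRST[A]={a}
[2] (stable)
  FIRST[S]={b}  FIRST[A]={a}

FOLLOW iteration:
seed FOLLOW(S) with $
iter 1:
  S→b A a: FOLLOW(A) ⊇ FIRST(a) = {a}; new: +{a}
  S: {$}  A: {a}
iter 2: (no change)
  S: {$}  A: {a}

FOLLOW(A) = ["a"]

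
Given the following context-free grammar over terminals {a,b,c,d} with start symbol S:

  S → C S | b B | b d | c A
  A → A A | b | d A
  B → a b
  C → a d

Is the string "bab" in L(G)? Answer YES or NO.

Convert to CNF:
  S -> C S | T2 B | T2 T0 | T3 A
  A -> A A | T0 A | b
  B -> T1 T2
  C -> T1 T0
  T0 -> d
  T1 -> a
  T2 -> b
  T3 -> c

CYK table (by increasing span):
  T[0,0] 'b' = {A,T2}  orig:{A}
  T[1,1] 'a' = {T1}  orig:{}
  T[2,2] 'b' = {A,T2}  orig:{A}
  T[0,1] 'ba' = ∅
  T[1,2] 'ab' = {B}
  T[0,2] 'bab' = {S}

S ∈ T[0,2] ⇒ YES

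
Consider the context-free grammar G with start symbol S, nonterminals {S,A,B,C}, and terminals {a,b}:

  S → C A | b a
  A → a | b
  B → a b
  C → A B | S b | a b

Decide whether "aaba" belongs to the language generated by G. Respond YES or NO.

Convert to CNF:
  S -> C A | T1 T0
  A -> a | b
  B -> T0 T1
  C -> A B | S T1 | T0 T1
  T0 -> a
  T1 -> b

Fill CYK table bottom-up:
  cell(0,0) a: {A,T0}  orig:{A}
  cell(1,1) a: {A,T0}  orig:{A}
  cell(2,2) b: {A,T1}  orig:{A}
  cell(3,3) a: {A,T0}  orig:{A}
  cell(0,1) aa: ∅
  cell(1,2) ab: {B,C}
  cell(2,3) ba: {S}
  cell(0,2) aab: {C}
  cell(1,3) aba: {S}
  cell(0,3) aaba: {S}

S ∈ T[0,3] ⇒ YES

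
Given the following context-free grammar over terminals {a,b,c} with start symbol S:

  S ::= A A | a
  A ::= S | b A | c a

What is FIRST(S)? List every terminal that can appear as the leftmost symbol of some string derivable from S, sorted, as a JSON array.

Compute FIRST by fixpoint:
[1]
  A via A→b A: +{b}
  A via A→c a: +{c}
  S via S→A A: +{b,c}
  S via S→a: +{a}
  FIRST(S)={a,b,c}  FIRST(A)={b,c}
[2]
  A via A→S: +{a}
  FIRST(S)={a,b,c}  FIRST(A)={a,b,c}
[3] (no change)
  FIRST(S)={a,b,c}  FIRST(A)={a,b,c}

FIRST(S) = ["a", "b", "c"]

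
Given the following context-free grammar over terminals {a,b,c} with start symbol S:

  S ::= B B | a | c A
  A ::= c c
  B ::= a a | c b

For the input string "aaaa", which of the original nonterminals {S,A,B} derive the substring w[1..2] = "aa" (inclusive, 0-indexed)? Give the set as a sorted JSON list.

CNF form of G:
  S -> B B | T0 A | a
  A -> T0 T0
  B -> T0 T2 | T1 T1
  T0 -> c
  T1 -> a
  T2 -> b

CYK fill (cells [i..j] with 1 ≤ i ≤ j ≤ 2 only):
  T[1,1] 'a' = {S,T1}  orig:{S}
  T[2,2] 'a' = {S,T1}  orig:{S}
  T[1,2] 'aa' = {B}

Original NTs in T[1,2] deriving "aa": ["B"]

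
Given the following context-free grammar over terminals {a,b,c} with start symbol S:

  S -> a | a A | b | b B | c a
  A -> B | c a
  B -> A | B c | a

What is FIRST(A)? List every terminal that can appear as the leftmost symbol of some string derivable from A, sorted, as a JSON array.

Compute FIRST by fixpoint:
pass 1:
  A via A→c a: +{c}
  B via B→A: +{c}
  B via B→a: +{a}
  S via S→a: +{a}
  S via S→b: +{b}
  S via S→c a: +{c}
  FIRST(S)={a,b,c}  FIRST(A)={c}  FIRST(B)={a,c}
pass 2:
  A via A→B: +{a}
  FIRST(S)={a,b,c}  FIRST(A)={a,c}  FIRST(B)={a,c}
pass 3: done
  FIRST(S)={a,b,c}  FIRST(A)={a,c}  FIRST(B)={a,c}

FIRST(A) = ["a", "c"]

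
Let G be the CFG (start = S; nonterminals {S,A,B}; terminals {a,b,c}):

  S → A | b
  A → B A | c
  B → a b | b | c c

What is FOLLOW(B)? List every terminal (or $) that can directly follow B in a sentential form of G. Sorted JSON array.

FIRST sets, iterate to fixpoint:
iter 1:
  A via A→c: +{c}
  B via B→a b: +{a}
  B via B→b: +{b}
  B via B→c c: +{c}
  S via S→A: +{c}
  S via S→b: +{b}
  S: {b,c}  A: {c}  B: {a,b,c}
iter 2:
  A via A→B A: +{a,b}
  S via S→A: +{a}
  S: {a,b,c}  A: {a,b,c}  B: {a,b,c}
iter 3: (no change)
  S: {a,b,c}  A: {a,b,c}  B: {a,b,c}

FOLLOW iteration:
FOLLOW(S) := {$}
round 1:
  A→B A: FOLLOW(B) ⊇ FIRST(A) = {a,b,c}; new: +{a,b,c}
  S→A: FOLLOW(A) ⊇ FOLLOW(S) ⊇ {$}; new: +{$}
  FOLLOW[S]={$}  FOLLOW[A]={$}  FOLLOW[B]={a,b,c}
round 2: — fixpoint
  FOLLOW[S]={$}  FOLLOW[A]={$}  FOLLOW[B]={a,b,c}

FOLLOW(B) = ["a", "b", "c"]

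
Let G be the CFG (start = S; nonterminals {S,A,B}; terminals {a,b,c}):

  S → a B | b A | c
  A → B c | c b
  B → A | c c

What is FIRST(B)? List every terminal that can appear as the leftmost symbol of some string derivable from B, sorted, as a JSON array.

Compute FIRST by fixpoint:
pass 1:
  A via A→c b: +{c}
  B via B→A: +{c}
  S via S→a B: +{a}
  S via S→b A: +{b}
  S via S→c: +{c}
  S: {a,b,c}  A: {c}  B: {c}
pass 2: — fixpoint
  S: {a,b,c}  A: {c}  B: {c}

FIRST(B) = ["c"]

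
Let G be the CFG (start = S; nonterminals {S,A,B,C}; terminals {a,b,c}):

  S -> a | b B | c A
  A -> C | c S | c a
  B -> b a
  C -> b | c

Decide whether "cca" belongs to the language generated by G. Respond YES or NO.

Convert to CNF:
  S -> T0 A | T2 B | a
  A -> T0 S | T0 T1 | b | c
  B -> T2 T1
  C -> b | c
  T0 -> c
  T1 -> a
  T2 -> b

Fill CYK table bottom-up:
  cell(0,0) c: {A,C,T0}  orig:{A,C}
  cell(1,1) c: {A,C,T0}  orig:{A,C}
  cell(2,2) a: {S,T1}  orig:{S}
  cell(0,1) cc: {S}
  cell(1,2) ca: {A}
  cell(0,2) cca: {S}

S ∈ T[0,2] ⇒ YES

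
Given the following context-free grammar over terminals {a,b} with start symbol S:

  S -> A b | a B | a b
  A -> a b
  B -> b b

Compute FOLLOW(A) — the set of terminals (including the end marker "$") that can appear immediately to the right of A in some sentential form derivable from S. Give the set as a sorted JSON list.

FIRST iteration:
pass 1:
  A via A→a b: +{a}
  B via B→b b: +{b}
  S via S→A b: +{a}
  FIRST[S]={a}  FIRST[A]={a}  FIRST[B]={b}
pass 2: (no change)
  FIRST[S]={a}  FIRST[A]={a}  FIRST[B]={b}

Compute FOLLOW by fixpoint:
seed FOLLOW(S) with $
[1]
  S→A b: FOLLOW(A) ⊇ FIRST(b) = {b}; new: +{b}
  S→a B: FOLLOW(B) ⊇ FOLLOW(S) ⊇ {$}; new: +{$}
  FOLLOW[S]={$}  FOLLOW[A]={b}  FOLLOW[B]={$}
[2] — fixpoint
  FOLLOW[S]={$}  FOLLOW[A]={b}  FOLLOW[B]={$}

FOLLOW(A) = ["b"]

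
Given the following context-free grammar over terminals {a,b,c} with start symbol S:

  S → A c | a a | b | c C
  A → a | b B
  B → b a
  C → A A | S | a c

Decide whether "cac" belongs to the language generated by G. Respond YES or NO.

Convert to CNF:
  S -> A T2 | T1 T1 | T2 C | b
  A -> T0 B | a
  B -> T0 T1
  C -> A A | A T2 | T1 T1 | T1 T2 | T2 C | b
  T0 -> b
  T1 -> a
  T2 -> c

CYK table (by increasing span):
  cell(0,0) c: {T2}  orig:{}
  cell(1,1) a: {A,T1}  orig:{A}
  cell(2,2) c: {T2}  orig:{}
  cell(0,1) ca: ∅
  cell(1,2) ac: {C,S}
  cell(0,2) cac: {C,S}

S ∈ T[0,2] ⇒ YES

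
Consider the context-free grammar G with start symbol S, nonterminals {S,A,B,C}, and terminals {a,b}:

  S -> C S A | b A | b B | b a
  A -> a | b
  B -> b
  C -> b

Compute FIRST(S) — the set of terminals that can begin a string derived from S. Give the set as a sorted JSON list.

Compute FIRST by fixpoint:
round 1:
  A via A→a: +{a}
  A via A→b: +{b}
  B via B→b: +{b}
  C via C→b: +{b}
  S via S→C S A: +{b}
  S: {b}  A: {a,b}  B: {b}  C: {b}
round 2: done
  S: {b}  A: {a,b}  B: {b}  C: {b}

FIRST(S) = ["b"]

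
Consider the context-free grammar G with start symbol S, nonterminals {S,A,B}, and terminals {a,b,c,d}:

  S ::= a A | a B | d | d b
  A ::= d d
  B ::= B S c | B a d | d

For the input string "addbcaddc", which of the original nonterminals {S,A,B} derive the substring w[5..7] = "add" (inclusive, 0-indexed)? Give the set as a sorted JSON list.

Convert to CNF:
  S -> T0 T3 | T2 A | T2 B | d
  A -> T0 T0
  B -> B X4 | B X5 | d
  T0 -> d
  T1 -> c
  T2 -> a
  T3 -> b
  X4 -> S T1
  X5 -> T2 T0

CYK fill, restricted to cells inside w[5..7]:
  cell(5,5) a: {T2}  orig:{}
  cell(6,6) d: {B,S,T0}  orig:{B,S}
  cell(7,7) d: {B,S,T0}  orig:{B,S}
  cell(5,6) ad: {S,X5}  orig:{S}
  cell(6,7) dd: {A}
  cell(5,7) add: {S}

Original NTs in T[5,7] deriving "add": ["S"]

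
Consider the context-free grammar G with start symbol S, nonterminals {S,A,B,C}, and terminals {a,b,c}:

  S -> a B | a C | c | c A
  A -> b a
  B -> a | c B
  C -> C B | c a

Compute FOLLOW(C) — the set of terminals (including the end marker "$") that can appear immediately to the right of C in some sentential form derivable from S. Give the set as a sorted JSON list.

FIRST iteration:
iter 1:
  A via A→b a: +{b}
  B via B→a: +{a}
  B via B→c B: +{c}
  C via C→c a: +{c}
  S via S→a B: +{a}
  S via S→c: +{c}
  S: {a,c}  A: {b}  B: {a,c}  C: {c}
iter 2: — fixpoint
  S: {a,c}  A: {b}  B: {a,c}  C: {c}

FOLLOW sets:
initialize: $ ∈ FOLLOW(S)
iter 1:
  C→C B: FOLLOW(C) ⊇ FIRST(B) = {a,c}; new: +{a,c}
  C→C B: FOLLOW(B) ⊇ FOLLOW(C) ⊇ {a,c}; new: +{a,c}
  S→a B: FOLLOW(B) ⊇ FOLLOW(S) ⊇ {$}; new: +{$}
  S→a C: FOLLOW(C) ⊇ FOLLOW(S) ⊇ {$}; new: +{$}
  S→c A: FOLLOW(A) ⊇ FOLLOW(S) ⊇ {$}; new: +{$}
  FOLLOW[S]={$}  FOLLOW[A]={$}  FOLLOW[B]={$,a,c}  FOLLOW[C]={$,a,c}
iter 2: (stable)
  FOLLOW[S]={$}  FOLLOW[A]={$}  FOLLOW[B]={$,a,c}  FOLLOW[C]={$,a,c}

FOLLOW(C) = ["$", "a", "c"]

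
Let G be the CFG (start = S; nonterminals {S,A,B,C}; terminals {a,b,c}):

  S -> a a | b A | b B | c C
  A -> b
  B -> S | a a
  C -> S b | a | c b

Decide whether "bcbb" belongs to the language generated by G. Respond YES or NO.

Convert to CNF:
  S -> T0 T0 | T1 A | T1 B | T2 C
  A -> b
  B -> T0 T0 | T1 A | T1 B | T2 C
  C -> S T1 | T2 T1 | a
  T0 -> a
  T1 -> b
  T2 -> c

CYK fill:
  T[0,0] 'b' = {A,T1}  orig:{A}
  T[1,1] 'c' = {T2}  orig:{}
  T[2,2] 'b' = {A,T1}  orig:{A}
  T[3,3] 'b' = {A,T1}  orig:{A}
  T[0,1] 'bc' = ∅
  T[1,2] 'cb' = {C}
  T[2,3] 'bb' = {B,S}
  T[0,2] 'bcb' = ∅
  T[1,3] 'cbb' = ∅
  T[0,3] 'bcbb' = ∅

S ∉ T[0,3] ⇒ NO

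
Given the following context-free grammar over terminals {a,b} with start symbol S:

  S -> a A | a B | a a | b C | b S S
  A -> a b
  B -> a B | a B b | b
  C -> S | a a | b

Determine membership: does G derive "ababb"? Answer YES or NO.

CNF form of G:
  S -> T0 A | T0 B | T0 T0 | T1 C | T1 X4
  A -> T0 T1
  B -> T0 B | T0 X2 | b
  C -> T0 A | T0 B | T0 T0 | T1 C | T1 X3 | b
  T0 -> a
  T1 -> b
  X2 -> B T1
  X3 -> S S
  X4 -> S S

CYK table (by increasing span):
  T[0,0] 'a' = {T0}  orig:{}
  T[1,1] 'b' = {B,C,T1}  orig:{B,C}
  T[2,2] 'a' = {T0}  orig:{}
  T[3,3] 'b' = {B,C,T1}  orig:{B,C}
  T[4,4] 'b' = {B,C,T1}  orig:{B,C}
  T[0,1] 'ab' = {A,B,C,S}
  T[1,2] 'ba' = ∅
  T[2,3] 'ab' = {A,B,C,S}
  T[3,4] 'bb' = {C,S,X2}  orig:{C,S}
  T[0,2] 'aba' = ∅
  T[1,3] 'bab' = {C,S}
  T[2,4] 'abb' = {B,X2}  orig:{B}
  T[0,3] 'abab' = {X3,X4}  orig:{}
  T[1,4] 'babb' = ∅
  T[0,4] 'ababb' = ∅

S ∉ T[0,4] ⇒ NO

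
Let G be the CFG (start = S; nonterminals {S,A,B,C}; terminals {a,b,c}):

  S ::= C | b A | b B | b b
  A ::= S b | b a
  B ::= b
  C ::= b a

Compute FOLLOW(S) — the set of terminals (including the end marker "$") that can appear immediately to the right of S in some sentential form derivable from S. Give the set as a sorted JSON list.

FIRST iteration:
round 1:
  A via A→b a: +{b}
  B via B→b: +{b}
  C via C→b a: +{b}
  S via S→C: +{b}
  S: {b}  A: {b}  B: {b}  C: {b}
round 2: (no change)
  S: {b}  A: {b}  B: {b}  C: {b}

FOLLOW sets:
seed FOLLOW(S) with $
iter 1:
  A→S b: FOLLOW(S) ⊇ FIRST(b) = {b}; new: +{b}
  S→C: FOLLOW(C) ⊇ FOLLOW(S) ⊇ {$,b}; new: +{$,b}
  S→b A: FOLLOW(A) ⊇ FOLLOW(S) ⊇ {$,b}; new: +{$,b}
  S→b B: FOLLOW(B) ⊇ FOLLOW(S) ⊇ {$,b}; new: +{$,b}
  FOLLOW(S)={$,b}  FOLLOW(A)={$,b}  FOLLOW(B)={$,b}  FOLLOW(C)={$,b}
iter 2: (stable)
  FOLLOW(S)={$,b}  FOLLOW(A)={$,b}  FOLLOW(B)={$,b}  FOLLOW(C)={$,b}

FOLLOW(S) = ["$", "b"]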